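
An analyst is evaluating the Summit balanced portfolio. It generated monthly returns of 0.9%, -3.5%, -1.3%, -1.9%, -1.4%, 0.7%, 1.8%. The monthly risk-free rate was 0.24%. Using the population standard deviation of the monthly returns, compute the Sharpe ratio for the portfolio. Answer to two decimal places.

Mean return r̄ = -4.70 / 7 = -0.6714%
Population σ = √[Σ(r − r̄)² / 7] = √[20.8943 / 7] = √2.9849 = 1.7277%
Sharpe = (r̄ − rf) / σ = (-0.6714 − 0.24) / 1.7277 = -0.9114 / 1.7277 = -0.5275

-0.53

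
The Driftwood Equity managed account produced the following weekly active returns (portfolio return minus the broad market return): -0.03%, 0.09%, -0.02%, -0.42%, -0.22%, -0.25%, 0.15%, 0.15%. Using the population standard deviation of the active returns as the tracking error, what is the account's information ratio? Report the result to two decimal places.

-0.35

r̄ = (-0.03 + 0.09 − 0.02 − 0.42 − 0.22 − 0.25 + 0.15 + 0.15) / 8 = -0.0688%
Population std dev = √[0.3039 / 8] = 0.1949%
IR = r̄ / tracking error = -0.0688 / 0.1949 = -0.3530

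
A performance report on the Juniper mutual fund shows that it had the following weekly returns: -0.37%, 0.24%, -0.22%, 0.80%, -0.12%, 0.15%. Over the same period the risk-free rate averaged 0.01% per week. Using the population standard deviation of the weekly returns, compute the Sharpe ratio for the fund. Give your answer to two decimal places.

0.18

Mean return μ = 0.480 / 6 = 0.0800%
Σ(r − μ)² = 0.8814; population σ = √(0.8814/6) = 0.3833%
Sharpe = (μ − rf) / σ = (0.0800 − 0.01) / 0.3833 = 0.0700 / 0.3833 = 0.1826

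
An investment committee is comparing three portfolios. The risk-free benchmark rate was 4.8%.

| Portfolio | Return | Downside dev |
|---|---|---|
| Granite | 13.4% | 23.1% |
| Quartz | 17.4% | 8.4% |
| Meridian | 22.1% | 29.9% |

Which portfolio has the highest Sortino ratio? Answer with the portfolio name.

Quartz

Granite: Sortino ratio = (13.4% − 4.8%) / 23.1% = 0.372
Quartz: Sortino ratio = (17.4% − 4.8%) / 8.4% = 1.500
Meridian: Sortino ratio = (22.1% − 4.8%) / 29.9% = 0.579
Highest: Quartz (1.500).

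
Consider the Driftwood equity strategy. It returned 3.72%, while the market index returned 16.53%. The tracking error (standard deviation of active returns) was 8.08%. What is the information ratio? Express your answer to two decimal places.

-1.59

IR = (Rp − Rb) / TE = (3.72% − 16.53%) / 8.08% = -12.81% / 8.08% = -1.5854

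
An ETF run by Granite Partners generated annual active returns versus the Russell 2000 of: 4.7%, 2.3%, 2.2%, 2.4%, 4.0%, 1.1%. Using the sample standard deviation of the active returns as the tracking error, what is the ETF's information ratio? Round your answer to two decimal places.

2.11

Mean return r̄ = 16.70 / 6 = 2.7833%
Sample std dev = √[8.7083 / 5] = 1.3197%
IR = r̄ / tracking error = 2.7833 / 1.3197 = 2.1090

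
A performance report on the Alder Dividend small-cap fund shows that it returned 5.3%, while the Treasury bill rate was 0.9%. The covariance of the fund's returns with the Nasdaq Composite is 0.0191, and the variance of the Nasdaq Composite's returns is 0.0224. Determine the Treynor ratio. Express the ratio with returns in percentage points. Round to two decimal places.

β = Cov / Var = 0.0191 / 0.0224 = 0.8527
Treynor = (Rp − Rf) / β = (5.3% − 0.9%) / 0.8527 = 4.40 / 0.8527 = 5.1601

5.16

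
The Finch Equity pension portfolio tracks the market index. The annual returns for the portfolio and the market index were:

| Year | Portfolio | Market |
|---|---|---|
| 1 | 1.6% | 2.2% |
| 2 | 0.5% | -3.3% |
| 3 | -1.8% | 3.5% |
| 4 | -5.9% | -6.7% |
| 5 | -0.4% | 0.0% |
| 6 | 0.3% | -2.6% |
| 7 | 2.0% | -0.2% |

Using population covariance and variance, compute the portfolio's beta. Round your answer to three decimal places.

r̄p = -0.5286%,  r̄m = -1.0143%
Cov = Σ(rp − r̄p)(rm − r̄m) / 7 = 4.3096
Var(rm) = Σ(rm − r̄m)² / 7 = 10.3527
β = Cov / Var = 4.3096 / 10.3527 = 0.4163

0.416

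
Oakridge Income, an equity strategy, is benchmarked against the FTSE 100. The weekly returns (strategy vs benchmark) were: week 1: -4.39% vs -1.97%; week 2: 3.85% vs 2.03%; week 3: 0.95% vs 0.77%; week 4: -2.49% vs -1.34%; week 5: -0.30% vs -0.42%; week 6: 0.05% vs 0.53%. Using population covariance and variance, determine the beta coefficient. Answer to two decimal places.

r̄p = -0.3883%,  r̄m = -0.0667%
Cov = Σ(rp − r̄p)(rm − r̄m) / 6 = 3.4215
Var(rm) = Σ(rm − r̄m)² / 6 = 1.8035
β = Cov / Var = 3.4215 / 1.8035 = 1.8971

1.90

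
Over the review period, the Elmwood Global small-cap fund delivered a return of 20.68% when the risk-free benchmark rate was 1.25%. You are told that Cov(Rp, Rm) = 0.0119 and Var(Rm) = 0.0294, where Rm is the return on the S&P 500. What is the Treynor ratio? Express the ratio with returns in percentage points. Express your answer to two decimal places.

48.00

β = Cov / Var = 0.0119 / 0.0294 = 0.4048
Treynor = (Rp − Rf) / β = (20.68% − 1.25%) / 0.4048 = 19.43 / 0.4048 = 47.9990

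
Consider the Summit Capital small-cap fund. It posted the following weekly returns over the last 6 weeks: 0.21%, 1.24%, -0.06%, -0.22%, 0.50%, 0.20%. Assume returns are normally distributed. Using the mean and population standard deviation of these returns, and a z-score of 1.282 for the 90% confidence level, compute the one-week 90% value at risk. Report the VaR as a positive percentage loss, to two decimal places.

0.29

μ = (0.21 + 1.24 − 0.06 − 0.22 + 0.5 + 0.2) / 6 = 0.3117%
Σ(r − μ)² = (0.21 − 0.3117)² + (1.24 − 0.3117)² + … = 1.3409
σ = √[1.3409 / 6] = 0.4727%
VaR = −(μ − z·σ) = −(0.3117 − 1.282 × 0.4727) = −(-0.2943) = 0.2943%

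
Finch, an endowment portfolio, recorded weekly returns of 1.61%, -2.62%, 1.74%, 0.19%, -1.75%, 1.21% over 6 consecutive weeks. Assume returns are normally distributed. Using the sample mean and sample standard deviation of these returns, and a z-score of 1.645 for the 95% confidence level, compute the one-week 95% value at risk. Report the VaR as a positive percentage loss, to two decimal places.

r̄ = (1.61 − 2.62 + 1.74 + 0.19 − 1.75 + 1.21) / 6 = 0.380 / 6 = 0.0633%
Σ(r − r̄)² = (1.61 − 0.0633)² + (-2.62 − 0.0633)² + … = 17.0227
σ = √[17.0227 / 5] = 1.8451%
VaR = −(r̄ − z·σ) = −(0.0633 − 1.645 × 1.8451) = −(-2.9719) = 2.9719%

2.97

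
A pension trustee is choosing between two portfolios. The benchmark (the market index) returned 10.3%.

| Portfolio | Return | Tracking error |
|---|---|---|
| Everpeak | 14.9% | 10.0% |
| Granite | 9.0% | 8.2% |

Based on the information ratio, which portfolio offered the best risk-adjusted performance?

Everpeak

Everpeak: IR = (14.9% − 10.3%) / 10.0% = 0.460
Granite: IR = (9.0% − 10.3%) / 8.2% = -0.159
Highest: Everpeak (0.460).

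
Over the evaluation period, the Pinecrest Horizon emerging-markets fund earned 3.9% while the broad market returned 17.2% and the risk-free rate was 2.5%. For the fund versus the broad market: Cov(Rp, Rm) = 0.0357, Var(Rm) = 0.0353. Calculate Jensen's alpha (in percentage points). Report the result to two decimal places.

β = Cov / Var = 0.0357 / 0.0353 = 1.0113
E[R] = Rf + β(Rm − Rf) = 2.5% + 1.0113 × (17.2% − 2.5%) = 17.3661%
α = Rp − E[R] = 3.9% − 17.3661% = -13.4661

-13.47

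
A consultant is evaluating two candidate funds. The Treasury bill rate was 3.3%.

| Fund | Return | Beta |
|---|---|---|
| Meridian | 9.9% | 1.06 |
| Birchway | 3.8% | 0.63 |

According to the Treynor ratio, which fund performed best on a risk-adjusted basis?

Meridian: Treynor = (9.9% − 3.3%) / 1.06 = 6.226
Birchway: Treynor = (3.8% − 3.3%) / 0.63 = 0.794
Highest: Meridian (6.226).

Meridian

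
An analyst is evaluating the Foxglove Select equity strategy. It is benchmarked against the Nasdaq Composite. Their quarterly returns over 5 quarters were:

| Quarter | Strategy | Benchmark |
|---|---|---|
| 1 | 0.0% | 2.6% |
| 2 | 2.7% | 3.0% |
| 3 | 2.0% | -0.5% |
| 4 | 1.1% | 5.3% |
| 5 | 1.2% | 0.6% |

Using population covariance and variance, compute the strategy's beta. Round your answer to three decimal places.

r̄p = 1.4000%,  r̄m = 2.2000%
Cov = Σ(rp − r̄p)(rm − r̄m) / 5 = -0.3500
Var(rm) = Σ(rm − r̄m)² / 5 = 4.0520
β = Cov / Var = -0.3500 / 4.0520 = -0.0864

-0.086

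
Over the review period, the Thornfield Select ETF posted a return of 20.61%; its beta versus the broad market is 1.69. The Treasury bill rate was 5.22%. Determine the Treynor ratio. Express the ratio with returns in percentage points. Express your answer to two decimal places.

9.11

Treynor = (Rp − Rf) / β = (20.61% − 5.22%) / 1.69 = 15.39 / 1.69 = 9.1065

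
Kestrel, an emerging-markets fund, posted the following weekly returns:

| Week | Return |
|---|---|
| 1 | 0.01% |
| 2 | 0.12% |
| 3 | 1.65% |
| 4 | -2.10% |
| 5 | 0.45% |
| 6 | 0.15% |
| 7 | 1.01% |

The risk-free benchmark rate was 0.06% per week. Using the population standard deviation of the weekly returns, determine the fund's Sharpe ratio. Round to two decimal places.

Mean return μ = 1.290 / 7 = 0.1843%
Population std dev = √[8.1544 / 7] = 1.0793%
Sharpe = (μ − rf) / σ = (0.1843 − 0.06) / 1.0793 = 0.1243 / 1.0793 = 0.1152

0.12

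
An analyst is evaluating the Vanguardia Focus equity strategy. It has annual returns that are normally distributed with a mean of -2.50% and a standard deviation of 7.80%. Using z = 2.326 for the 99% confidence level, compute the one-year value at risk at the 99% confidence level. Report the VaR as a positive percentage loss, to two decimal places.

20.64

VaR (as % loss) = −(μ − z·σ) = −(-2.50% − 2.326 × 7.80%) = −(-20.6428%) = 20.6428%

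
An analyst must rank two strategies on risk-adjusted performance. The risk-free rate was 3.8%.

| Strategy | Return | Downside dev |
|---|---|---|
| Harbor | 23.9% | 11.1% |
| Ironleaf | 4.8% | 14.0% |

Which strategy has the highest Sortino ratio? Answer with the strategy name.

Harbor

Harbor: Sortino ratio = (23.9% − 3.8%) / 11.1% = 1.811
Ironleaf: Sortino ratio = (4.8% − 3.8%) / 14.0% = 0.071
Highest: Harbor (1.811).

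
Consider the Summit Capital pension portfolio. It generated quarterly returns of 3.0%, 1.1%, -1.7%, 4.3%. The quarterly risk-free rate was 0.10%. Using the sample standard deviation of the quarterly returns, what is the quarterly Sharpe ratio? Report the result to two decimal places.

0.60

μ = (3 + 1.1 − 1.7 + 4.3) / 4 = 6.70 / 4 = 1.6750%
Sample std dev = √[20.3675 / 3] = 2.6056%
Sharpe = (μ − rf) / σ = (1.6750 − 0.1) / 2.6056 = 1.5750 / 2.6056 = 0.6045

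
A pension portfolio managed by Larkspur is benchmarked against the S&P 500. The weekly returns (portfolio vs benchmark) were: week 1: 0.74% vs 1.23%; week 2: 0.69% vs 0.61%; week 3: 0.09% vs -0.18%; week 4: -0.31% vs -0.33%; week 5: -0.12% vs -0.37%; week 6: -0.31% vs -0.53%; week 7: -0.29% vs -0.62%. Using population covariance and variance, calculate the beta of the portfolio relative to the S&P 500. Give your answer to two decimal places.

r̄p = 0.0700%,  r̄m = -0.0271%
Cov = Σ(rp − r̄p)(rm − r̄m) / 7 = 0.2599
Var(rm) = Σ(rm − r̄m)² / 7 = 0.4033
β = Cov / Var = 0.2599 / 0.4033 = 0.6444

0.64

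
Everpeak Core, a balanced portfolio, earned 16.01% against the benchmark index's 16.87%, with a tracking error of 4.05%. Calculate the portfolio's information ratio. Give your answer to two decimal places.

-0.21

IR = (Rp − Rb) / TE = (16.01% − 16.87%) / 4.05% = -0.86% / 4.05% = -0.2123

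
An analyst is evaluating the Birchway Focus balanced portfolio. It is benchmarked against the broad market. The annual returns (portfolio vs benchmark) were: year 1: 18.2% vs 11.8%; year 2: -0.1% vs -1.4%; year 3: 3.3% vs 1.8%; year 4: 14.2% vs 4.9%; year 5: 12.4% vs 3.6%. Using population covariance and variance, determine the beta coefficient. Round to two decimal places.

r̄p = 9.6000%,  r̄m = 4.1400%
Cov = Σ(rp − r̄p)(rm − r̄m) / 5 = 27.2680
Var(rm) = Σ(rm − r̄m)² / 5 = 19.1424
β = Cov / Var = 27.2680 / 19.1424 = 1.4245

1.42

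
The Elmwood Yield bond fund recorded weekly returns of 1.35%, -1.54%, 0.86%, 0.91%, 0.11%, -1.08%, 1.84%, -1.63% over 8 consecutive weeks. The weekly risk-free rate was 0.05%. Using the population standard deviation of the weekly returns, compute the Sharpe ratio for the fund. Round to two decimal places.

Mean return r̄ = 0.820 / 8 = 0.1025%
Σ(r − r̄)² = (1.35 − 0.1025)² + (-1.54 − 0.1025)² + … = 12.8988
σ = √[12.8988 / 8] = 1.2698%
Sharpe = (r̄ − rf) / σ = (0.1025 − 0.05) / 1.2698 = 0.0525 / 1.2698 = 0.0413

0.04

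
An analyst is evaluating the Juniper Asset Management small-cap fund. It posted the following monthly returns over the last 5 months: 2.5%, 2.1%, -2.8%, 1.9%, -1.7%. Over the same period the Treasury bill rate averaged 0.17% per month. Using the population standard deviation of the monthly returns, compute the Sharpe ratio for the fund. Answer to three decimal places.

r̄ = (2.5 + 2.1 − 2.8 + 1.9 − 1.7) / 5 = 2.00 / 5 = 0.4000%
Σ(r − r̄)² = (2.5 − 0.4000)² + (2.1 − 0.4000)² + … = 24.2000
population σ = √(24.2000 / 5) = √4.8400 = 2.2000%
Sharpe = (r̄ − rf) / σ = (0.4000 − 0.17) / 2.2000 = 0.2300 / 2.2000 = 0.1045

0.105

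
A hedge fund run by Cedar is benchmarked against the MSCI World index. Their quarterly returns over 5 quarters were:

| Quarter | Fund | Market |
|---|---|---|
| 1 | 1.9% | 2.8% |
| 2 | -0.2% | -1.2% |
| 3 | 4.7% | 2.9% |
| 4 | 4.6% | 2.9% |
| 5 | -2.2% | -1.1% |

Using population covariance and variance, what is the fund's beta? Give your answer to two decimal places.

1.23

r̄p = 1.7600%,  r̄m = 1.2600%
Cov = Σ(rp − r̄p)(rm − r̄m) / 5 = 4.7724
Var(rm) = Σ(rm − r̄m)² / 5 = 3.8744
β = Cov / Var = 4.7724 / 3.8744 = 1.2318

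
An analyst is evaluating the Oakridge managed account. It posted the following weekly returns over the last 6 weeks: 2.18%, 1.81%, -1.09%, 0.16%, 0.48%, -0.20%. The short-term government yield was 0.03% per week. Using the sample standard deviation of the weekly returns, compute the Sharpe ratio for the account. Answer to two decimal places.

0.43

r̄ = (2.18 + 1.81 − 1.09 + 0.16 + 0.48 − 0.2) / 6 = 0.5567%
Sample σ = √[Σ(r − r̄)² / 5] = √[7.6533 / 5] = √1.5307 = 1.2372%
Sharpe = (r̄ − rf) / σ = (0.5567 − 0.03) / 1.2372 = 0.5267 / 1.2372 = 0.4257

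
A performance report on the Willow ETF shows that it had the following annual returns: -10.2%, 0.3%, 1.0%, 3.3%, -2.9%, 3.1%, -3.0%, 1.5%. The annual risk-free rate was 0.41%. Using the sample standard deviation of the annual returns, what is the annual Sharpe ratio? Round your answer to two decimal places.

-0.29

Mean return r̄ = -6.90 / 8 = -0.8625%
Sample std dev = √[139.3388 / 7] = 4.4616%
Sharpe = (r̄ − rf) / σ = (-0.8625 − 0.41) / 4.4616 = -1.2725 / 4.4616 = -0.2852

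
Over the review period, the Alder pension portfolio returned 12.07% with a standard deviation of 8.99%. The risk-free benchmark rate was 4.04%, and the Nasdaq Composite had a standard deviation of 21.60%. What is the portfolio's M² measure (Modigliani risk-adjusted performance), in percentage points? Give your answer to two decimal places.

23.33

Sharpe = (Rp − Rf) / σp = (12.07% − 4.04%) / 8.99% = 0.8932
M² = Rf + Sharpe × σm = 4.04% + 0.8932 × 21.60% = 23.3331%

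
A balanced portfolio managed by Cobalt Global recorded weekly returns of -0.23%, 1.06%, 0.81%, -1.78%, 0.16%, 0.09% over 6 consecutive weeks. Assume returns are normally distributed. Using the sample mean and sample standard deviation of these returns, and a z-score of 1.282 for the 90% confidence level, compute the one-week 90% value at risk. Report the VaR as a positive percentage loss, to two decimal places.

r̄ = (-0.23 + 1.06 + 0.81 − 1.78 + 0.16 + 0.09) / 6 = 0.0183%
Sample σ = √[Σ(r − r̄)² / 5] = √[5.0327 / 5] = √1.0065 = 1.0032%
VaR = −(r̄ − z·σ) = −(0.0183 − 1.282 × 1.0032) = −(-1.2678) = 1.2678%

1.27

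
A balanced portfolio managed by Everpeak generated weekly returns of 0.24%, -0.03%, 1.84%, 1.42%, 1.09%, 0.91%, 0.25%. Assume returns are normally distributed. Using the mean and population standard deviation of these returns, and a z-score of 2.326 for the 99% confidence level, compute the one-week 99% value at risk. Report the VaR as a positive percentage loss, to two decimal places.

Mean return r̄ = 5.720 / 7 = 0.8171%
Population std dev = √[2.8651 / 7] = 0.6398%
VaR = −(r̄ − z·σ) = −(0.8171 − 2.326 × 0.6398) = −(-0.6711) = 0.6711%

0.67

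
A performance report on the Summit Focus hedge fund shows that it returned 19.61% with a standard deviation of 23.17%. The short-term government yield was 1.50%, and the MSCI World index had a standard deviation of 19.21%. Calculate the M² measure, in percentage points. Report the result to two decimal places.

Sharpe = (Rp − Rf) / σp = (19.61% − 1.50%) / 23.17% = 0.7816
M² = Rf + Sharpe × σm = 1.50% + 0.7816 × 19.21% = 16.5145%

16.51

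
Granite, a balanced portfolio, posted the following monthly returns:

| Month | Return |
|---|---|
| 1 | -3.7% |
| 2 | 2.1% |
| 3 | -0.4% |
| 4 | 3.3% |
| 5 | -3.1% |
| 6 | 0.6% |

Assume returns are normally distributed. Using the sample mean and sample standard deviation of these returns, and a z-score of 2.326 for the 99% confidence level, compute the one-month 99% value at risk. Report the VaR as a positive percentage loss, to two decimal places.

r̄ = (-3.7 + 2.1 − 0.4 + 3.3 − 3.1 + 0.6) / 6 = -1.20 / 6 = -0.2000%
Σ(r − r̄)² = 38.8800; sample σ = √(38.8800/5) = 2.7885%
VaR = −(r̄ − z·σ) = −(-0.2000 − 2.326 × 2.7885) = −(-6.6861) = 6.6861%

6.69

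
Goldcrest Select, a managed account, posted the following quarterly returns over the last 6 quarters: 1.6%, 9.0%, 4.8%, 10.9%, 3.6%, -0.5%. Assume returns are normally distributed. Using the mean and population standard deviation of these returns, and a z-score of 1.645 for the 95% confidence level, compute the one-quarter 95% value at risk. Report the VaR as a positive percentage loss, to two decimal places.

1.63

Mean return r̄ = 29.40 / 6 = 4.9000%
Σ(r − r̄)² = (1.6 − 4.9000)² + (9 − 4.9000)² + (4.8 − 4.9000)² + … = 94.5600
σ = √[94.5600 / 6] = 3.9699%
VaR = −(r̄ − z·σ) = −(4.9000 − 1.645 × 3.9699) = −(-1.6305) = 1.6305%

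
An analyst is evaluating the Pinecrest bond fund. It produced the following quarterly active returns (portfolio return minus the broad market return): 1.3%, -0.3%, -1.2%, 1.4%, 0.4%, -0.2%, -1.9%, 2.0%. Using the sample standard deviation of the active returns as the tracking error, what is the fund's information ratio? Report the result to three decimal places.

Mean return r̄ = 1.50 / 8 = 0.1875%
Σ(r − r̄)² = 12.7088; sample σ = √(12.7088/7) = 1.3474%
IR = r̄ / tracking error = 0.1875 / 1.3474 = 0.1392

0.139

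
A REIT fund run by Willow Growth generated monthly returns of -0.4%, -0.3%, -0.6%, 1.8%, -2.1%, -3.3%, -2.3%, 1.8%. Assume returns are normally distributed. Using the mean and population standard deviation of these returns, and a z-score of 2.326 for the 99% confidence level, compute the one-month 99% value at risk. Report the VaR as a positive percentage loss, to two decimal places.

Mean return r̄ = -5.40 / 8 = -0.6750%
Σ(r − r̄)² = 24.0350; population σ = √(24.0350/8) = 1.7333%
VaR = −(r̄ − z·σ) = −(-0.6750 − 2.326 × 1.7333) = −(-4.7067) = 4.7067%

4.71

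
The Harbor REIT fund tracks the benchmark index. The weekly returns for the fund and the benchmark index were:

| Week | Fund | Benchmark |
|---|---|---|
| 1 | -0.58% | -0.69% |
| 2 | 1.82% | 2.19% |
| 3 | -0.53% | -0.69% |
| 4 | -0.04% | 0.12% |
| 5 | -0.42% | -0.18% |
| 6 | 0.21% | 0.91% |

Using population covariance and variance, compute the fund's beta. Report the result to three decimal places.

r̄p = 0.0767%,  r̄m = 0.2767%
Cov = Σ(rp − r̄p)(rm − r̄m) / 6 = 0.8144
Var(rm) = Σ(rm − r̄m)² / 6 = 1.0273
β = Cov / Var = 0.8144 / 1.0273 = 0.7928

0.793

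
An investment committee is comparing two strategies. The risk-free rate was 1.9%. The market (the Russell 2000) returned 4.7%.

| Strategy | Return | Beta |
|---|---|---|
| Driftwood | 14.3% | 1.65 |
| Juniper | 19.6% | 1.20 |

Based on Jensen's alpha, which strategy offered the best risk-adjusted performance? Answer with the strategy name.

Juniper

Driftwood: α = 14.3% − [1.9% + 1.65 × (4.7% − 1.9%)] = 7.780
Juniper: α = 19.6% − [1.9% + 1.20 × (4.7% − 1.9%)] = 14.340
Highest: Juniper (14.340).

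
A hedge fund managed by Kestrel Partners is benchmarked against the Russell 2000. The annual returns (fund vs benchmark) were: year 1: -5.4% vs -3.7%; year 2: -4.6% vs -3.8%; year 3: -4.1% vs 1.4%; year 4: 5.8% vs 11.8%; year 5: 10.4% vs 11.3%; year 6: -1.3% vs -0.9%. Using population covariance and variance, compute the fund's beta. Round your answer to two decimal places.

0.85

r̄p = 0.1333%,  r̄m = 2.6833%
Cov = Σ(rp − r̄p)(rm − r̄m) / 6 = 36.1172
Var(rm) = Σ(rm − r̄m)² / 6 = 42.4381
β = Cov / Var = 36.1172 / 42.4381 = 0.8511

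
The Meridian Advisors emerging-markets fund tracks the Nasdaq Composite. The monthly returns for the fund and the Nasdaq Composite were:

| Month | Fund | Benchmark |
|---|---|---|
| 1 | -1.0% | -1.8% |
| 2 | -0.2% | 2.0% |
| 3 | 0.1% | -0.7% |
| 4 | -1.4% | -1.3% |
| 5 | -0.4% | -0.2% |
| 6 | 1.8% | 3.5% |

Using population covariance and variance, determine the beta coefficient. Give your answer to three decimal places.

0.460

r̄p = -0.1833%,  r̄m = 0.2500%
Cov = Σ(rp − r̄p)(rm − r̄m) / 6 = 1.6342
Var(rm) = Σ(rm − r̄m)² / 6 = 3.5558
β = Cov / Var = 1.6342 / 3.5558 = 0.4596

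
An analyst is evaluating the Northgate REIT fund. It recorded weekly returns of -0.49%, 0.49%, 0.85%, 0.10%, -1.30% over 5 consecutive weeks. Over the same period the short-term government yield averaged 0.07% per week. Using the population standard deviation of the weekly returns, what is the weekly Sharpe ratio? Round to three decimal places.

Mean return μ = -0.350 / 5 = -0.0700%
Σ(r − μ)² = (-0.49 − (-0.0700))² + (0.49 − (-0.0700))² + … = 2.8782
population σ = √(2.8782 / 5) = √0.5756 = 0.7587%
Sharpe = (μ − rf) / σ = (-0.0700 − 0.07) / 0.7587 = -0.1400 / 0.7587 = -0.1845

-0.185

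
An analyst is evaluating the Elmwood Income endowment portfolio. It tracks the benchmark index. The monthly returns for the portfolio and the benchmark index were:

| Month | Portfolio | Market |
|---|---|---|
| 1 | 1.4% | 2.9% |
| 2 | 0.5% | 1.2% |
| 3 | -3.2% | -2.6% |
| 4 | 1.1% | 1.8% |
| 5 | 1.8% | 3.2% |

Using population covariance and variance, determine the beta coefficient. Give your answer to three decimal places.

0.861

r̄p = 0.3200%,  r̄m = 1.3000%
Cov = Σ(rp − r̄p)(rm − r̄m) / 5 = 3.7280
Var(rm) = Σ(rm − r̄m)² / 5 = 4.3280
β = Cov / Var = 3.7280 / 4.3280 = 0.8614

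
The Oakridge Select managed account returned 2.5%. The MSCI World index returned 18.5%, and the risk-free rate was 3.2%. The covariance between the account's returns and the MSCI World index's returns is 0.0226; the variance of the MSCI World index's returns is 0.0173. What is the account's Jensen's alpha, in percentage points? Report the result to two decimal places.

β = Cov / Var = 0.0226 / 0.0173 = 1.3064
E[R] = Rf + β(Rm − Rf) = 3.2% + 1.3064 × (18.5% − 3.2%) = 23.1879%
α = Rp − E[R] = 2.5% − 23.1879% = -20.6879

-20.69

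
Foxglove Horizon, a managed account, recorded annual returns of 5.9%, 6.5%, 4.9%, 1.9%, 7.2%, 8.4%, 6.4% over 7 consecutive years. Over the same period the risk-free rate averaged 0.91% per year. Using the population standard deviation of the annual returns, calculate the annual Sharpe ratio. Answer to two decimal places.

r̄ = (5.9 + 6.5 + 4.9 + 1.9 + 7.2 + 8.4 + 6.4) / 7 = 41.20 / 7 = 5.8857%
Population std dev = √[25.5486 / 7] = 1.9104%
Sharpe = (r̄ − rf) / σ = (5.8857 − 0.91) / 1.9104 = 4.9757 / 1.9104 = 2.6045

2.60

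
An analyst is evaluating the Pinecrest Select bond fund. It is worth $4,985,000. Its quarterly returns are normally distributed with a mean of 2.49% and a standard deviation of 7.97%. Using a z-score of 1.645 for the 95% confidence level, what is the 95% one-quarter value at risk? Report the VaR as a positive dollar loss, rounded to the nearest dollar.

Return at the 95% tail: μ − z·σ = 2.49% − 1.645 × 7.97% = 2.49 − 13.11065 = -10.62065%
VaR = −(-10.62065%) × $4,985,000 = 10.62065% × $4,985,000 = $529,439

$529,439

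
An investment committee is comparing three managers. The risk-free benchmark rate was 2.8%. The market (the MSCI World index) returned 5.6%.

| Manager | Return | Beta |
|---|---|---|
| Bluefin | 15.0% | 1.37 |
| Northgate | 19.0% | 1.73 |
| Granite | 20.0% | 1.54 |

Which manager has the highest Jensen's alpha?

Bluefin: α = 15.0% − [2.8% + 1.37 × (5.6% − 2.8%)] = 8.364
Northgate: α = 19.0% − [2.8% + 1.73 × (5.6% − 2.8%)] = 11.356
Granite: α = 20.0% − [2.8% + 1.54 × (5.6% − 2.8%)] = 12.888
Highest: Granite (12.888).

Granite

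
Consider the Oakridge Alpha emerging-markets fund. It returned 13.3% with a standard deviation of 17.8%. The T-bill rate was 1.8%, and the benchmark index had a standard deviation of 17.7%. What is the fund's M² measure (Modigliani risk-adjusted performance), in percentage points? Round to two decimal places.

Sharpe = (Rp − Rf) / σp = (13.3% − 1.8%) / 17.8% = 0.6461
M² = Rf + Sharpe × σm = 1.8% + 0.6461 × 17.7% = 13.2360%

13.24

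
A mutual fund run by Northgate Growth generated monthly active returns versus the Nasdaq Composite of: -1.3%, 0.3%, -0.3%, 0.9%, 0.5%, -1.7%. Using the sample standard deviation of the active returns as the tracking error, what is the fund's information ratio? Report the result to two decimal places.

r̄ = (-1.3 + 0.3 − 0.3 + 0.9 + 0.5 − 1.7) / 6 = -1.60 / 6 = -0.2667%
Sample σ = √[Σ(r − r̄)² / 5] = √[5.3933 / 5] = √1.0787 = 1.0386%
IR = r̄ / tracking error = -0.2667 / 1.0386 = -0.2568

-0.26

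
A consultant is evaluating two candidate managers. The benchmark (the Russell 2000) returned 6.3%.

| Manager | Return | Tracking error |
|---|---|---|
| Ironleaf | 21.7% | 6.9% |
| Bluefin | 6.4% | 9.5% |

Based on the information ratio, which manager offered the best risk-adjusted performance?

Ironleaf: IR = (21.7% − 6.3%) / 6.9% = 2.232
Bluefin: IR = (6.4% − 6.3%) / 9.5% = 0.011
Highest: Ironleaf (2.232).

Ironleaf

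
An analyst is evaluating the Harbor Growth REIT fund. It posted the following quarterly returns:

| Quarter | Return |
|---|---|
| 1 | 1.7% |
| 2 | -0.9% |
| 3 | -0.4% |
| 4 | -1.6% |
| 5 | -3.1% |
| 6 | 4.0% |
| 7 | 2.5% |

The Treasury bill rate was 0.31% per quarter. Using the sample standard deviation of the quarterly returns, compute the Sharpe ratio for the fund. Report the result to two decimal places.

0.00

r̄ = (1.7 − 0.9 − 0.4 − 1.6 − 3.1 + 4 + 2.5) / 7 = 0.3143%
Sample std dev = √[37.5886 / 6] = 2.5030%
Sharpe = (r̄ − rf) / σ = (0.3143 − 0.31) / 2.5030 = 0.0043 / 2.5030 = 0.0017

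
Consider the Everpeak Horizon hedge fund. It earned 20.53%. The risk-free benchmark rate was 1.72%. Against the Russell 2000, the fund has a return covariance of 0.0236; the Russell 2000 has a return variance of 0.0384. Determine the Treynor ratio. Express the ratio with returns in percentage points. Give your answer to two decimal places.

β = Cov / Var = 0.0236 / 0.0384 = 0.6146
Treynor = (Rp − Rf) / β = (20.53% − 1.72%) / 0.6146 = 18.81 / 0.6146 = 30.6053

30.61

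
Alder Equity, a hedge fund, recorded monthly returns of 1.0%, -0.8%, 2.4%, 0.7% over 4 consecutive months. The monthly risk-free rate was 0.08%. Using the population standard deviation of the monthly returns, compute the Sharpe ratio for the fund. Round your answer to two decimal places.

0.66

Mean return r̄ = 3.30 / 4 = 0.8250%
Population σ = √[Σ(r − r̄)² / 4] = √[5.1675 / 4] = √1.2919 = 1.1366%
Sharpe = (r̄ − rf) / σ = (0.8250 − 0.08) / 1.1366 = 0.7450 / 1.1366 = 0.6555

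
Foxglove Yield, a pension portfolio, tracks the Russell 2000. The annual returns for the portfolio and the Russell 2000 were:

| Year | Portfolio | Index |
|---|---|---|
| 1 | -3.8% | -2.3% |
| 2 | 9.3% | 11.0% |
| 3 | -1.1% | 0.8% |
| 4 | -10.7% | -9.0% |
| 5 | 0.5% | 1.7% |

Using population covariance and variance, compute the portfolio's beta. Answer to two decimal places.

1.00

r̄p = -1.1600%,  r̄m = 0.4400%
Cov = Σ(rp − r̄p)(rm − r̄m) / 5 = 41.9724
Var(rm) = Σ(rm − r̄m)² / 5 = 41.9704
β = Cov / Var = 41.9724 / 41.9704 = 1.0000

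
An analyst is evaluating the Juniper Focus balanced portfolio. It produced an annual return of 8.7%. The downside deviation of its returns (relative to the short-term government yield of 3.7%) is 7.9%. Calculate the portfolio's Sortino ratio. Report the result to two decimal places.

Sortino = (Rp − Rf) / σd = (8.7% − 3.7%) / 7.9% = 5.00% / 7.9% = 0.6329

0.63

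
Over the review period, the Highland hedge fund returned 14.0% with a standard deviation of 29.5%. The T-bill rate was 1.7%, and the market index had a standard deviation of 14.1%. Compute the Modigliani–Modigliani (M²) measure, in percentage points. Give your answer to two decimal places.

7.58

Sharpe = (Rp − Rf) / σp = (14.0% − 1.7%) / 29.5% = 0.4169
M² = Rf + Sharpe × σm = 1.7% + 0.4169 × 14.1% = 7.5783%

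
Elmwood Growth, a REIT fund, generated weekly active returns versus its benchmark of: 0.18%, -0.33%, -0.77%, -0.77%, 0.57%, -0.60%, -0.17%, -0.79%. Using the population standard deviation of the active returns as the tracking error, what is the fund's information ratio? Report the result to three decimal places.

-0.713

μ = (0.18 − 0.33 − 0.77 − 0.77 + 0.57 − 0.6 − 0.17 − 0.79) / 8 = -0.3350%
Σ(r − μ)² = 1.7672; population σ = √(1.7672/8) = 0.4700%
IR = μ / tracking error = -0.3350 / 0.4700 = -0.7128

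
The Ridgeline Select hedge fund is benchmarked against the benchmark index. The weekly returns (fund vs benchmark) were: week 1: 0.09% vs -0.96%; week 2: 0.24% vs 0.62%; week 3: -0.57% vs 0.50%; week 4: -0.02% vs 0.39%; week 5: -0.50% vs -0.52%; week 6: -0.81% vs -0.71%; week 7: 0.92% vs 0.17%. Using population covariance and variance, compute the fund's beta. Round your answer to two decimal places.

0.29

r̄p = -0.0929%,  r̄m = -0.0729%
Cov = Σ(rp − r̄p)(rm − r̄m) / 7 = 0.1020
Var(rm) = Σ(rm − r̄m)² / 7 = 0.3535
β = Cov / Var = 0.1020 / 0.3535 = 0.2885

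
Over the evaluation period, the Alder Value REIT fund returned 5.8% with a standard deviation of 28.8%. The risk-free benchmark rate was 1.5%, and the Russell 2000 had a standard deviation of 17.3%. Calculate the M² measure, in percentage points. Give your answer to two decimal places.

4.08

Sharpe = (Rp − Rf) / σp = (5.8% − 1.5%) / 28.8% = 0.1493
M² = Rf + Sharpe × σm = 1.5% + 0.1493 × 17.3% = 4.0829%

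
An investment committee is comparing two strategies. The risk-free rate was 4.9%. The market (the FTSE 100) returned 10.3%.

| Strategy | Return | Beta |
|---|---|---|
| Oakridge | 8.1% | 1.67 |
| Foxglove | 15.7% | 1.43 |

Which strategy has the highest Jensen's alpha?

Foxglove

Oakridge: α = 8.1% − [4.9% + 1.67 × (10.3% − 4.9%)] = -5.818
Foxglove: α = 15.7% − [4.9% + 1.43 × (10.3% − 4.9%)] = 3.078
Highest: Foxglove (3.078).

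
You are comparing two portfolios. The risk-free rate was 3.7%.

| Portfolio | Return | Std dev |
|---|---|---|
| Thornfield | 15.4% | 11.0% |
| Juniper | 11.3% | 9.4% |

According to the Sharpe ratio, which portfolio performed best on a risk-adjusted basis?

Thornfield: Sharpe ratio = (15.4% − 3.7%) / 11.0% = 1.064
Juniper: Sharpe ratio = (11.3% − 3.7%) / 9.4% = 0.809
Highest: Thornfield (1.064).

Thornfield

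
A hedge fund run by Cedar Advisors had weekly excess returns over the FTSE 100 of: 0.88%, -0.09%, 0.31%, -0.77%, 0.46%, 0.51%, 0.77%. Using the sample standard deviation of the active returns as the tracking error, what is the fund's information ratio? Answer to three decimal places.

0.522

Mean return r̄ = 2.070 / 7 = 0.2957%
Σ(r − r̄)² = (0.88 − 0.2957)² + (-0.09 − 0.2957)² + … = 1.9240
sample σ = √(1.9240 / 6) = √0.3207 = 0.5663%
IR = r̄ / tracking error = 0.2957 / 0.5663 = 0.5222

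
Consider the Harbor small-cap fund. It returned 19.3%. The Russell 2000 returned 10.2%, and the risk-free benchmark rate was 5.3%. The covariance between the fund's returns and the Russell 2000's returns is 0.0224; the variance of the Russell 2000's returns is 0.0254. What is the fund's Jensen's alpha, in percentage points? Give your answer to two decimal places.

9.68

β = Cov / Var = 0.0224 / 0.0254 = 0.8819
E[R] = Rf + β(Rm − Rf) = 5.3% + 0.8819 × (10.2% − 5.3%) = 9.6213%
α = Rp − E[R] = 19.3% − 9.6213% = 9.6787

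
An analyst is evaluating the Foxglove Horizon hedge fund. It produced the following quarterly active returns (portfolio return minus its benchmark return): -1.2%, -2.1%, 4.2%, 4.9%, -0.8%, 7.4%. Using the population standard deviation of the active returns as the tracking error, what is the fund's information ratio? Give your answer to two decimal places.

0.58

Mean return r̄ = 12.40 / 6 = 2.0667%
Σ(r − r̄)² = 77.2733; population σ = √(77.2733/6) = 3.5887%
IR = r̄ / tracking error = 2.0667 / 3.5887 = 0.5759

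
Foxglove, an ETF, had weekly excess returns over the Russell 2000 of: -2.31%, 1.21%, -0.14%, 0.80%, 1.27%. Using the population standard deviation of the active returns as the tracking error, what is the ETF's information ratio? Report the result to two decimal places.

0.12

r̄ = (-2.31 + 1.21 − 0.14 + 0.8 + 1.27) / 5 = 0.830 / 5 = 0.1660%
Population σ = √[Σ(r − r̄)² / 5] = √[8.9349 / 5] = √1.7870 = 1.3368%
IR = r̄ / tracking error = 0.1660 / 1.3368 = 0.1242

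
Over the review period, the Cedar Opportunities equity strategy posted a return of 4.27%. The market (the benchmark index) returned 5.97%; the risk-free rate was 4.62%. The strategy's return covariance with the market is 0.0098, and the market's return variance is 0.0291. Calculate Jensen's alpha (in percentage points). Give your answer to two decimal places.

β = Cov / Var = 0.0098 / 0.0291 = 0.3368
E[R] = Rf + β(Rm − Rf) = 4.62% + 0.3368 × (5.97% − 4.62%) = 5.0747%
α = Rp − E[R] = 4.27% − 5.0747% = -0.8047

-0.80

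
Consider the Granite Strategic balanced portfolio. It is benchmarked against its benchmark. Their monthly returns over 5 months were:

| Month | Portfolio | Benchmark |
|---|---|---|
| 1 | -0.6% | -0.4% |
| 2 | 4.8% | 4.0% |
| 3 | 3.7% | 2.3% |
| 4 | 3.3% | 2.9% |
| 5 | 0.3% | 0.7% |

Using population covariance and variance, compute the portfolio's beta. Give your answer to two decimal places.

r̄p = 2.3000%,  r̄m = 1.9000%
Cov = Σ(rp − r̄p)(rm − r̄m) / 5 = 3.1760
Var(rm) = Σ(rm − r̄m)² / 5 = 2.4600
β = Cov / Var = 3.1760 / 2.4600 = 1.2911

1.29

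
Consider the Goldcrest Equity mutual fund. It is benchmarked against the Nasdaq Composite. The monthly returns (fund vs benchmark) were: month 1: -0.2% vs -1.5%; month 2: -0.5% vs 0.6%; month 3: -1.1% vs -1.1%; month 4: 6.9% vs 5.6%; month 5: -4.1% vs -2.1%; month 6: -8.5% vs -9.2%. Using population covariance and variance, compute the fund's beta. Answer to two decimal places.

r̄p = -1.2500%,  r̄m = -1.2833%
Cov = Σ(rp − r̄p)(rm − r̄m) / 6 = 19.5058
Var(rm) = Σ(rm − r̄m)² / 6 = 19.0581
β = Cov / Var = 19.5058 / 19.0581 = 1.0235

1.02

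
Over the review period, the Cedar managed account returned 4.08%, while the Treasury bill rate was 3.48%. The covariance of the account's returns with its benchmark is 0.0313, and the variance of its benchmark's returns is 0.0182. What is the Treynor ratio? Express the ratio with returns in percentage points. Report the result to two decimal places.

β = Cov / Var = 0.0313 / 0.0182 = 1.7198
Treynor = (Rp − Rf) / β = (4.08% − 3.48%) / 1.7198 = 0.60 / 1.7198 = 0.3489

0.35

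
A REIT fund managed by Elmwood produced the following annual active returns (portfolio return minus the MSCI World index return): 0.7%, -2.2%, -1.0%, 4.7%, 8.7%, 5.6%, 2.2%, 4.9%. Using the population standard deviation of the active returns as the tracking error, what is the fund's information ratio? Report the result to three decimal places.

0.857

Mean return r̄ = 23.60 / 8 = 2.9500%
Population std dev = √[94.7000 / 8] = 3.4406%
IR = r̄ / tracking error = 2.9500 / 3.4406 = 0.8574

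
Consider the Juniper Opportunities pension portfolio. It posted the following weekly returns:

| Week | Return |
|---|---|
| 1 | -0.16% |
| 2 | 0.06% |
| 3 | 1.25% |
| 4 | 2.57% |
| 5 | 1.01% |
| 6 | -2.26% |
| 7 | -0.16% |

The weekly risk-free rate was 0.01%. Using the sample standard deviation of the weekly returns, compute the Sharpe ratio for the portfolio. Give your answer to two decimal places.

r̄ = (-0.16 + 0.06 + 1.25 + 2.57 + 1.01 − 2.26 − 0.16) / 7 = 0.3300%
Σ(r − r̄)² = (-0.16 − 0.3300)² + (0.06 − 0.3300)² + … = 13.5876
sample σ = √(13.5876 / 6) = √2.2646 = 1.5049%
Sharpe = (r̄ − rf) / σ = (0.3300 − 0.01) / 1.5049 = 0.3200 / 1.5049 = 0.2126

0.21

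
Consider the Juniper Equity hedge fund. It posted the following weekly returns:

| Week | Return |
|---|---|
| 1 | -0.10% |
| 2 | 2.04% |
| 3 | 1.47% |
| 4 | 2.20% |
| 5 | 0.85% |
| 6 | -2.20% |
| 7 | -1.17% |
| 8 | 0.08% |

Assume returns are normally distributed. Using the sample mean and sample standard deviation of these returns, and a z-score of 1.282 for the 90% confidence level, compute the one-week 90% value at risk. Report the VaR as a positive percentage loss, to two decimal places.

Mean return r̄ = 3.170 / 8 = 0.3963%
Sample σ = √[Σ(r − r̄)² / 7] = √[16.8542 / 7] = √2.4077 = 1.5517%
VaR = −(r̄ − z·σ) = −(0.3963 − 1.282 × 1.5517) = −(-1.5930) = 1.5930%

1.59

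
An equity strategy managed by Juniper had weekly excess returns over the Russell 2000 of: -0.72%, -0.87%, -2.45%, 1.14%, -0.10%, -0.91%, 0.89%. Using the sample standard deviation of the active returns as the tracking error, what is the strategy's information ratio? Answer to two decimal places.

μ = (-0.72 − 0.87 − 2.45 + 1.14 − 0.1 − 0.91 + 0.89) / 7 = -0.4314%
Σ(r − μ)² = (-0.72 − (-0.4314))² + (-0.87 − (-0.4314))² + (-2.45 − (-0.4314))² + … = 8.9047
σ = √[8.9047 / 6] = 1.2182%
IR = μ / tracking error = -0.4314 / 1.2182 = -0.3541

-0.35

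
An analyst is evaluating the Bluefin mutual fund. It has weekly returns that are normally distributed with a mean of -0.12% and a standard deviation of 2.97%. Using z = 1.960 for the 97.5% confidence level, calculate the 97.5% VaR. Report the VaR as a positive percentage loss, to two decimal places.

VaR (as % loss) = −(μ − z·σ) = −(-0.12% − 1.960 × 2.97%) = −(-5.9412%) = 5.9412%

5.94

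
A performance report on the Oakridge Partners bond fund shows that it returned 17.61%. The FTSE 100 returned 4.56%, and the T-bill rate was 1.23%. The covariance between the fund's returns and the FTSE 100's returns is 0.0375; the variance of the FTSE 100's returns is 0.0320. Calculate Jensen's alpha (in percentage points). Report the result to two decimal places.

β = Cov / Var = 0.0375 / 0.0320 = 1.1719
E[R] = Rf + β(Rm − Rf) = 1.23% + 1.1719 × (4.56% − 1.23%) = 5.1324%
α = Rp − E[R] = 17.61% − 5.1324% = 12.4776

12.48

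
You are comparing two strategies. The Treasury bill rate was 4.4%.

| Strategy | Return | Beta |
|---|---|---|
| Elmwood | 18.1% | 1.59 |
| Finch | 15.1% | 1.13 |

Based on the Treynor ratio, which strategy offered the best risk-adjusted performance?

Elmwood: Treynor = (18.1% − 4.4%) / 1.59 = 8.616
Finch: Treynor = (15.1% − 4.4%) / 1.13 = 9.469
Highest: Finch (9.469).

Finch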